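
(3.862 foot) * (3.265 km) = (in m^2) 1 foot = 0.3048 m, so 3.862 foot = 3.862 * 0.3048 = 1.1771376 m. 1 km = 1000 m, so 3.265 km = 3.265 * 1000 = 3265 m. Combine: 1.1771376 m * 3265 m = 3843.3543 m^2. Result: 3843.3543 m^2 ≈ 3843 m^2 (4 s.f.). Final answer: 3843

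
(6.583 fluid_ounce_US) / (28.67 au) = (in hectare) 4.539e-21. Check: 1 fluid_ounce_US = 2.957353e-05 m^3, so 6.583 fluid_ounce_US = 6.583 * 2.957353e-05 = 0.00019468255 m^3. 1 au = 1.4959787e+11 m, so 28.67 au = 28.67 * 1.4959787e+11 = 4.288971e+12 m. Combine: 0.00019468255 m^3 / 4.288971e+12 m = 4.5391435e-17 m^2. 1 hectare = 10000 m^2, so 4.5391435e-17 m^2 = 4.5391435e-17 / 10000 = 4.5391435e-21 hectare ≈ 4.539e-21 hectare (4 s.f.).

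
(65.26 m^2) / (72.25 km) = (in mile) 65.26 m^2 is already in m^2. 1 km = 1000 m, so 72.25 km = 72.25 * 1000 = 72250 m. Combine: 65.26 m^2 / 72250 m = 0.0009032526 m. 1 mile = 1609.344 m, so 0.0009032526 m = 0.0009032526 / 1609.344 = 5.6125514e-07 mile ≈ 5.613e-07 mile (4 s.f.). Final answer: 5.613e-07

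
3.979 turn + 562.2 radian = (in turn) 1 turn = 6.2831853 rad, so 3.979 turn = 3.979 * 6.2831853 = 25.000794 rad. 562.2 radian = 562.2 rad. Sum: 25.000794 + 562.2 = 587.20079 rad. 1 turn = 6.2831853 rad, so 587.20079 rad = 587.20079 / 6.2831853 = 93.455909 turn ≈ 93.46 turn (4 s.f.). Final answer: 93.46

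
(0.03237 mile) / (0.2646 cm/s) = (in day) 0.2279. Check: 1 mile = 1609.344 m, so 0.03237 mile = 0.03237 * 1609.344 = 52.094465 m. 1 cm/s = 0.01 m/s, so 0.2646 cm/s = 0.2646 * 0.01 = 0.002646 m/s. Combine: 52.094465 m / 0.002646 m/s = 19688.007 s. 1 day = 86400 s, so 19688.007 s = 19688.007 / 86400 = 0.22787045 day ≈ 0.2279 day (4 s.f.).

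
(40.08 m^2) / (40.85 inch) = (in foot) 40.08 m^2 is already in m^2. 1 inch = 0.0254 m, so 40.85 inch = 40.85 * 0.0254 = 1.03759 m. Combine: 40.08 m^2 / 1.03759 m = 38.627974 m. 1 foot = 0.3048 m, so 38.627974 m = 38.627974 / 0.3048 = 126.7322 foot ≈ 126.7 foot (4 s.f.). Final answer: 126.7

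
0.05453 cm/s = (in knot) 0.00106. Check: 1 cm/s = 0.01 m/s, so 0.05453 cm/s = 0.05453 * 0.01 = 0.0005453 m/s. 1 knot = 0.51444444 m/s, so 0.0005453 m/s = 0.0005453 / 0.51444444 = 0.0010599784 knot ≈ 0.00106 knot (4 s.f.).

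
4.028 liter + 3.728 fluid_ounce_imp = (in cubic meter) 1 liter = 0.001 m^3, so 4.028 liter = 4.028 * 0.001 = 0.004028 m^3. 1 fluid_ounce_imp = 2.8413063e-05 m^3, so 3.728 fluid_ounce_imp = 3.728 * 2.8413063e-05 = 0.0001059239 m^3. Sum: 0.004028 + 0.0001059239 = 0.0041339239 m^3. 0.0041339239 m^3 = 0.0041339239 cubic meter ≈ 0.004134 cubic meter (4 s.f.). Final answer: 0.004134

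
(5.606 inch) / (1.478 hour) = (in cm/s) 1 inch = 0.0254 m, so 5.606 inch = 5.606 * 0.0254 = 0.1423924 m. 1 hour = 3600 s, so 1.478 hour = 1.478 * 3600 = 5320.8 s. Combine: 0.1423924 m / 5320.8 s = 2.6761464e-05 m/s. 1 cm/s = 0.01 m/s, so 2.6761464e-05 m/s = 2.6761464e-05 / 0.01 = 0.0026761464 cm/s ≈ 0.002676 cm/s (4 s.f.). Final answer: 0.002676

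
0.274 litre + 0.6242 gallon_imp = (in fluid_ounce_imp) 109.5. Check: 1 litre = 0.001 m^3, so 0.274 litre = 0.274 * 0.001 = 0.000274 m^3. 1 gallon_imp = 0.00454609 m^3, so 0.6242 gallon_imp = 0.6242 * 0.00454609 = 0.0028376694 m^3. Sum: 0.000274 + 0.0028376694 = 0.0031116694 m^3. 1 fluid_ounce_imp = 2.8413063e-05 m^3, so 0.0031116694 m^3 = 0.0031116694 / 2.8413063e-05 = 109.51545 fluid_ounce_imp ≈ 109.5 fluid_ounce_imp (4 s.f.).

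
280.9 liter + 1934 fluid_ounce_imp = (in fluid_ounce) 1.136e+04. Check: 1 liter = 0.001 m^3, so 280.9 liter = 280.9 * 0.001 = 0.2809 m^3. 1 fluid_ounce_imp = 2.8413063e-05 m^3, so 1934 fluid_ounce_imp = 1934 * 2.8413063e-05 = 0.054950863 m^3. Sum: 0.2809 + 0.054950863 = 0.33585086 m^3. 1 fluid_ounce = 2.957353e-05 m^3, so 0.33585086 m^3 = 0.33585086 / 2.957353e-05 = 11356.469 fluid_ounce ≈ 1.136e+04 fluid_ounce (4 s.f.).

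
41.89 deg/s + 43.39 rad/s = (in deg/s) 2528. Check: 1 deg/s = 0.017453293 rad/s, so 41.89 deg/s = 41.89 * 0.017453293 = 0.73111842 rad/s. 43.39 rad/s is already in rad/s. Sum: 0.73111842 + 43.39 = 44.121118 rad/s. 1 deg/s = 0.017453293 rad/s, so 44.121118 rad/s = 44.121118 / 0.017453293 = 2527.9539 deg/s ≈ 2528 deg/s (4 s.f.).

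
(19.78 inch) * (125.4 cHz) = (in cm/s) 1 inch = 0.0254 m, so 19.78 inch = 19.78 * 0.0254 = 0.502412 m. 1 cHz = 0.01 Hz, so 125.4 cHz = 125.4 * 0.01 = 1.254 Hz. Combine: 0.502412 m * 1.254 Hz = 0.63002465 m/s. 1 cm/s = 0.01 m/s, so 0.63002465 m/s = 0.63002465 / 0.01 = 63.002465 cm/s ≈ 63 cm/s (4 s.f.). Final answer: 63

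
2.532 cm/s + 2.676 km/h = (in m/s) 1 cm/s = 0.01 m/s, so 2.532 cm/s = 2.532 * 0.01 = 0.02532 m/s. 1 km/h = 0.27777778 m/s, so 2.676 km/h = 2.676 * 0.27777778 = 0.74333333 m/s. Sum: 0.02532 + 0.74333333 = 0.76865333 m/s. Result: 0.76865333 m/s ≈ 0.7687 m/s (4 s.f.). Final answer: 0.7687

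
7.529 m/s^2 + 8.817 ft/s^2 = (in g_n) 1.042. Check: 7.529 m/s^2 is already in m/s^2. 1 ft/s^2 = 0.3048 m/s^2, so 8.817 ft/s^2 = 8.817 * 0.3048 = 2.6874216 m/s^2. Sum: 7.529 + 2.6874216 = 10.216422 m/s^2. 1 g_n = 9.80665 m/s^2, so 10.216422 m/s^2 = 10.216422 / 9.80665 = 1.0417851 g_n ≈ 1.042 g_n (4 s.f.).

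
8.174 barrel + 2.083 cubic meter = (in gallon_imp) 744.1. Check: 1 barrel = 0.15898729 m^3, so 8.174 barrel = 8.174 * 0.15898729 = 1.2995621 m^3. 2.083 cubic meter = 2.083 m^3. Sum: 1.2995621 + 2.083 = 3.3825621 m^3. 1 gallon_imp = 0.00454609 m^3, so 3.3825621 m^3 = 3.3825621 / 0.00454609 = 744.05965 gallon_imp ≈ 744.1 gallon_imp (4 s.f.).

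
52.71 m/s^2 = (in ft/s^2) 1 ft/s^2 = 0.3048 m/s^2, so 52.71 m/s^2 = 52.71 / 0.3048 = 172.93307 ft/s^2 ≈ 172.9 ft/s^2 (4 s.f.). Final answer: 172.9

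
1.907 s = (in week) 3.153e-06. Check: 1 week = 604800 s, so 1.907 s = 1.907 / 604800 = 3.1531085e-06 week ≈ 3.153e-06 week (4 s.f.).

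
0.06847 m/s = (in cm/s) 6.847. Check: 1 cm/s = 0.01 m/s, so 0.06847 m/s = 0.06847 / 0.01 = 6.847 cm/s.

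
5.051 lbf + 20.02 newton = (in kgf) 1 lbf = 4.4482216 N, so 5.051 lbf = 5.051 * 4.4482216 = 22.467967 N. 20.02 newton = 20.02 N. Sum: 22.467967 + 20.02 = 42.487967 N. 1 kgf = 9.80665 N, so 42.487967 N = 42.487967 / 9.80665 = 4.3325669 kgf ≈ 4.333 kgf (4 s.f.). Final answer: 4.333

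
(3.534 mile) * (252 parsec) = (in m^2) 1 mile = 1609.344 m, so 3.534 mile = 3.534 * 1609.344 = 5687.4217 m. 1 parsec = 3.0856776e+16 m, so 252 parsec = 252 * 3.0856776e+16 = 7.7759075e+18 m. Combine: 5687.4217 m * 7.7759075e+18 m = 4.4224865e+22 m^2. Result: 4.4224865e+22 m^2 ≈ 4.422e+22 m^2 (4 s.f.). Final answer: 4.422e+22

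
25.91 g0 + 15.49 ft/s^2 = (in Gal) 2.588e+04. Check: 1 g0 = 9.80665 m/s^2, so 25.91 g0 = 25.91 * 9.80665 = 254.0903 m/s^2. 1 ft/s^2 = 0.3048 m/s^2, so 15.49 ft/s^2 = 15.49 * 0.3048 = 4.721352 m/s^2. Sum: 254.0903 + 4.721352 = 258.81165 m/s^2. 1 Gal = 0.01 m/s^2, so 258.81165 m/s^2 = 258.81165 / 0.01 = 25881.165 Gal ≈ 2.588e+04 Gal (4 s.f.).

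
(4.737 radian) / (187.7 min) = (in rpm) 0.004017. Check: 4.737 radian = 4.737 rad. 1 min = 60 s, so 187.7 min = 187.7 * 60 = 11262 s. Combine: 4.737 rad / 11262 s = 0.00042061801 rad/s. 1 rpm = 0.10471976 rad/s, so 0.00042061801 rad/s = 0.00042061801 / 0.10471976 = 0.0040166061 rpm ≈ 0.004017 rpm (4 s.f.).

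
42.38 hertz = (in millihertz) 42.38 hertz = 42.38 Hz. 1 millihertz = 0.001 Hz, so 42.38 Hz = 42.38 / 0.001 = 42380 millihertz ≈ 4.238e+04 millihertz (4 s.f.). Final answer: 4.238e+04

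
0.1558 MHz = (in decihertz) 1 MHz = 1000000 Hz, so 0.1558 MHz = 0.1558 * 1000000 = 155800 Hz. 1 decihertz = 0.1 Hz, so 155800 Hz = 155800 / 0.1 = 1558000 decihertz ≈ 1.558e+06 decihertz (4 s.f.). Final answer: 1.558e+06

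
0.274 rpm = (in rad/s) 1 rpm = 0.10471976 rad/s, so 0.274 rpm = 0.274 * 0.10471976 = 0.028693213 rad/s. Result: 0.028693213 rad/s ≈ 0.02869 rad/s (4 s.f.). Final answer: 0.02869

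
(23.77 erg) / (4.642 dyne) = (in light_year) 1 erg = 1e-07 J, so 23.77 erg = 23.77 * 1e-07 = 2.377e-06 J. 1 dyne = 1e-05 N, so 4.642 dyne = 4.642 * 1e-05 = 4.642e-05 N. Combine: 2.377e-06 J / 4.642e-05 N = 0.051206377 m. 1 light_year = 9.4607305e+15 m, so 0.051206377 m = 0.051206377 / 9.4607305e+15 = 5.4125183e-18 light_year ≈ 5.413e-18 light_year (4 s.f.). Final answer: 5.413e-18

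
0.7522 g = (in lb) 1 g = 0.001 kg, so 0.7522 g = 0.7522 * 0.001 = 0.0007522 kg. 1 lb = 0.45359237 kg, so 0.0007522 kg = 0.0007522 / 0.45359237 = 0.0016583171 lb ≈ 0.001658 lb (4 s.f.). Final answer: 0.001658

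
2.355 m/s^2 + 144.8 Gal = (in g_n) 2.355 m/s^2 is already in m/s^2. 1 Gal = 0.01 m/s^2, so 144.8 Gal = 144.8 * 0.01 = 1.448 m/s^2. Sum: 2.355 + 1.448 = 3.803 m/s^2. 1 g_n = 9.80665 m/s^2, so 3.803 m/s^2 = 3.803 / 9.80665 = 0.38779808 g_n ≈ 0.3878 g_n (4 s.f.). Final answer: 0.3878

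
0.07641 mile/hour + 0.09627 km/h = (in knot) 1 mile/hour = 0.44704 m/s, so 0.07641 mile/hour = 0.07641 * 0.44704 = 0.034158326 m/s. 1 km/h = 0.27777778 m/s, so 0.09627 km/h = 0.09627 * 0.27777778 = 0.026741667 m/s. Sum: 0.034158326 + 0.026741667 = 0.060899993 m/s. 1 knot = 0.51444444 m/s, so 0.060899993 m/s = 0.060899993 / 0.51444444 = 0.11838012 knot ≈ 0.1184 knot (4 s.f.). Final answer: 0.1184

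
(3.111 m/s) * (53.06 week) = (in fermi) 3.111 m/s is already in m/s. 1 week = 604800 s, so 53.06 week = 53.06 * 604800 = 32090688 s. Combine: 3.111 m/s * 32090688 s = 99834130 m. 1 fermi = 1e-15 m, so 99834130 m = 99834130 / 1e-15 = 9.983413e+22 fermi ≈ 9.983e+22 fermi (4 s.f.). Final answer: 9.983e+22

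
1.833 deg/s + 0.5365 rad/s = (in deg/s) 32.57. Check: 1 deg/s = 0.017453293 rad/s, so 1.833 deg/s = 1.833 * 0.017453293 = 0.031991885 rad/s. 0.5365 rad/s is already in rad/s. Sum: 0.031991885 + 0.5365 = 0.56849189 rad/s. 1 deg/s = 0.017453293 rad/s, so 0.56849189 rad/s = 0.56849189 / 0.017453293 = 32.572186 deg/s ≈ 32.57 deg/s (4 s.f.).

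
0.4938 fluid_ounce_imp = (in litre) 1 fluid_ounce_imp = 2.8413063e-05 m^3, so 0.4938 fluid_ounce_imp = 0.4938 * 2.8413063e-05 = 1.403037e-05 m^3. 1 litre = 0.001 m^3, so 1.403037e-05 m^3 = 1.403037e-05 / 0.001 = 0.01403037 litre ≈ 0.01403 litre (4 s.f.). Final answer: 0.01403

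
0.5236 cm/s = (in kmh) 1 cm/s = 0.01 m/s, so 0.5236 cm/s = 0.5236 * 0.01 = 0.005236 m/s. 1 kmh = 0.27777778 m/s, so 0.005236 m/s = 0.005236 / 0.27777778 = 0.0188496 kmh ≈ 0.01885 kmh (4 s.f.). Final answer: 0.01885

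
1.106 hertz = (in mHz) 1.106 hertz = 1.106 Hz. 1 mHz = 0.001 Hz, so 1.106 Hz = 1.106 / 0.001 = 1106 mHz. Final answer: 1106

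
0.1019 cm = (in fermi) 1 cm = 0.01 m, so 0.1019 cm = 0.1019 * 0.01 = 0.001019 m. 1 fermi = 1e-15 m, so 0.001019 m = 0.001019 / 1e-15 = 1.019e+12 fermi. Final answer: 1.019e+12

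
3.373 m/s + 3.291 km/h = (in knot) 3.373 m/s is already in m/s. 1 km/h = 0.27777778 m/s, so 3.291 km/h = 3.291 * 0.27777778 = 0.91416667 m/s. Sum: 3.373 + 0.91416667 = 4.2871667 m/s. 1 knot = 0.51444444 m/s, so 4.2871667 m/s = 4.2871667 / 0.51444444 = 8.3335853 knot ≈ 8.334 knot (4 s.f.). Final answer: 8.334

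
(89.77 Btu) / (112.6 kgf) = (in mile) 1 Btu = 1055.0559 J, so 89.77 Btu = 89.77 * 1055.0559 = 94712.364 J. 1 kgf = 9.80665 N, so 112.6 kgf = 112.6 * 9.80665 = 1104.2288 N. Combine: 94712.364 J / 1104.2288 N = 85.772409 m. 1 mile = 1609.344 m, so 85.772409 m = 85.772409 / 1609.344 = 0.053296504 mile ≈ 0.0533 mile (4 s.f.). Final answer: 0.0533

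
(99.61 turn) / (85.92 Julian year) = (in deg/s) 1 turn = 6.2831853 rad, so 99.61 turn = 99.61 * 6.2831853 = 625.86809 rad. 1 Julian year = 31557600 s, so 85.92 Julian year = 85.92 * 31557600 = 2.711429e+09 s. Combine: 625.86809 rad / 2.711429e+09 s = 2.3082592e-07 rad/s. 1 deg/s = 0.017453293 rad/s, so 2.3082592e-07 rad/s = 2.3082592e-07 / 0.017453293 = 1.3225351e-05 deg/s ≈ 1.323e-05 deg/s (4 s.f.). Final answer: 1.323e-05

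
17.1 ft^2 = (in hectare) 1 ft^2 = 0.09290304 m^2, so 17.1 ft^2 = 17.1 * 0.09290304 = 1.588642 m^2. 1 hectare = 10000 m^2, so 1.588642 m^2 = 1.588642 / 10000 = 0.0001588642 hectare ≈ 0.0001589 hectare (4 s.f.). Final answer: 0.0001589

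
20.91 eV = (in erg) 3.35e-11. Check: 1 eV = 1.6021766e-19 J, so 20.91 eV = 20.91 * 1.6021766e-19 = 3.3501513e-18 J. 1 erg = 1e-07 J, so 3.3501513e-18 J = 3.3501513e-18 / 1e-07 = 3.3501513e-11 erg ≈ 3.35e-11 erg (4 s.f.).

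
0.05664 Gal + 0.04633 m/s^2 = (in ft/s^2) 1 Gal = 0.01 m/s^2, so 0.05664 Gal = 0.05664 * 0.01 = 0.0005664 m/s^2. 0.04633 m/s^2 is already in m/s^2. Sum: 0.0005664 + 0.04633 = 0.0468964 m/s^2. 1 ft/s^2 = 0.3048 m/s^2, so 0.0468964 m/s^2 = 0.0468964 / 0.3048 = 0.15385958 ft/s^2 ≈ 0.1539 ft/s^2 (4 s.f.). Final answer: 0.1539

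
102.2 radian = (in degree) 5856. Check: 102.2 radian = 102.2 rad. 1 degree = 0.017453293 rad, so 102.2 rad = 102.2 / 0.017453293 = 5855.6287 degree ≈ 5856 degree (4 s.f.).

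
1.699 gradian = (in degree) 1.529. Check: 1 gradian = 0.015707963 rad, so 1.699 gradian = 1.699 * 0.015707963 = 0.02668783 rad. 1 degree = 0.017453293 rad, so 0.02668783 rad = 0.02668783 / 0.017453293 = 1.5291 degree ≈ 1.529 degree (4 s.f.).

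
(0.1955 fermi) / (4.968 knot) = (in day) 1 fermi = 1e-15 m, so 0.1955 fermi = 0.1955 * 1e-15 = 1.955e-16 m. 1 knot = 0.51444444 m/s, so 4.968 knot = 4.968 * 0.51444444 = 2.55576 m/s. Combine: 1.955e-16 m / 2.55576 m/s = 7.649388e-17 s. 1 day = 86400 s, so 7.649388e-17 s = 7.649388e-17 / 86400 = 8.8534584e-22 day ≈ 8.853e-22 day (4 s.f.). Final answer: 8.853e-22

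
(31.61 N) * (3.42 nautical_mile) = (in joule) 31.61 N is already in N. 1 nautical_mile = 1852 m, so 3.42 nautical_mile = 3.42 * 1852 = 6333.84 m. Combine: 31.61 N * 6333.84 m = 200212.68 J. 200212.68 J = 200212.68 joule ≈ 2.002e+05 joule (4 s.f.). Final answer: 2.002e+05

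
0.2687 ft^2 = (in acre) 6.169e-06. Check: 1 ft^2 = 0.09290304 m^2, so 0.2687 ft^2 = 0.2687 * 0.09290304 = 0.024963047 m^2. 1 acre = 4046.8564 m^2, so 0.024963047 m^2 = 0.024963047 / 4046.8564 = 6.1685032e-06 acre ≈ 6.169e-06 acre (4 s.f.).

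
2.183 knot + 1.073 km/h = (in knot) 2.762. Check: 1 knot = 0.51444444 m/s, so 2.183 knot = 2.183 * 0.51444444 = 1.1230322 m/s. 1 km/h = 0.27777778 m/s, so 1.073 km/h = 1.073 * 0.27777778 = 0.29805556 m/s. Sum: 1.1230322 + 0.29805556 = 1.4210878 m/s. 1 knot = 0.51444444 m/s, so 1.4210878 m/s = 1.4210878 / 0.51444444 = 2.7623737 knot ≈ 2.762 knot (4 s.f.).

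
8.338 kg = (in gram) 8338. Check: 1 gram = 0.001 kg, so 8.338 kg = 8.338 / 0.001 = 8338 gram.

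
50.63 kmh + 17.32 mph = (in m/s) 1 kmh = 0.27777778 m/s, so 50.63 kmh = 50.63 * 0.27777778 = 14.063889 m/s. 1 mph = 0.44704 m/s, so 17.32 mph = 17.32 * 0.44704 = 7.7427328 m/s. Sum: 14.063889 + 7.7427328 = 21.806622 m/s. Result: 21.806622 m/s ≈ 21.81 m/s (4 s.f.). Final answer: 21.81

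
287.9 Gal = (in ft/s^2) 9.446. Check: 1 Gal = 0.01 m/s^2, so 287.9 Gal = 287.9 * 0.01 = 2.879 m/s^2. 1 ft/s^2 = 0.3048 m/s^2, so 2.879 m/s^2 = 2.879 / 0.3048 = 9.4455381 ft/s^2 ≈ 9.446 ft/s^2 (4 s.f.).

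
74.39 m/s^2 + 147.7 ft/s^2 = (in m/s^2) 119.4. Check: 74.39 m/s^2 is already in m/s^2. 1 ft/s^2 = 0.3048 m/s^2, so 147.7 ft/s^2 = 147.7 * 0.3048 = 45.01896 m/s^2. Sum: 74.39 + 45.01896 = 119.40896 m/s^2. Result: 119.40896 m/s^2 ≈ 119.4 m/s^2 (4 s.f.).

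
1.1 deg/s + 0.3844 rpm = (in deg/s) 3.406. Check: 1 deg/s = 0.017453293 rad/s, so 1.1 deg/s = 1.1 * 0.017453293 = 0.019198622 rad/s. 1 rpm = 0.10471976 rad/s, so 0.3844 rpm = 0.3844 * 0.10471976 = 0.040254274 rad/s. Sum: 0.019198622 + 0.040254274 = 0.059452896 rad/s. 1 deg/s = 0.017453293 rad/s, so 0.059452896 rad/s = 0.059452896 / 0.017453293 = 3.4064 deg/s ≈ 3.406 deg/s (4 s.f.).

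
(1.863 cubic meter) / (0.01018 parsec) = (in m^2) 5.931e-15. Check: 1.863 cubic meter = 1.863 m^3. 1 parsec = 3.0856776e+16 m, so 0.01018 parsec = 0.01018 * 3.0856776e+16 = 3.1412198e+14 m. Combine: 1.863 m^3 / 3.1412198e+14 m = 5.9308171e-15 m^2. Result: 5.9308171e-15 m^2 ≈ 5.931e-15 m^2 (4 s.f.).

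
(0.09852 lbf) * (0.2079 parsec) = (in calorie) 1 lbf = 4.4482216 N, so 0.09852 lbf = 0.09852 * 4.4482216 = 0.43823879 N. 1 parsec = 3.0856776e+16 m, so 0.2079 parsec = 0.2079 * 3.0856776e+16 = 6.4151237e+15 m. Combine: 0.43823879 N * 6.4151237e+15 m = 2.8113561e+15 J. 1 calorie = 4.184 J, so 2.8113561e+15 J = 2.8113561e+15 / 4.184 = 6.7193023e+14 calorie ≈ 6.719e+14 calorie (4 s.f.). Final answer: 6.719e+14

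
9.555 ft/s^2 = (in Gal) 291.2. Check: 1 ft/s^2 = 0.3048 m/s^2, so 9.555 ft/s^2 = 9.555 * 0.3048 = 2.912364 m/s^2. 1 Gal = 0.01 m/s^2, so 2.912364 m/s^2 = 2.912364 / 0.01 = 291.2364 Gal ≈ 291.2 Gal (4 s.f.).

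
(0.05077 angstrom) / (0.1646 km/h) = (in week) 1.836e-16. Check: 1 angstrom = 1e-10 m, so 0.05077 angstrom = 0.05077 * 1e-10 = 5.077e-12 m. 1 km/h = 0.27777778 m/s, so 0.1646 km/h = 0.1646 * 0.27777778 = 0.045722222 m/s. Combine: 5.077e-12 m / 0.045722222 m/s = 1.110401e-10 s. 1 week = 604800 s, so 1.110401e-10 s = 1.110401e-10 / 604800 = 1.8359804e-16 week ≈ 1.836e-16 week (4 s.f.).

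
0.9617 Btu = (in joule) 1 Btu = 1055.0559 J, so 0.9617 Btu = 0.9617 * 1055.0559 = 1014.6472 J. 1014.6472 J = 1014.6472 joule ≈ 1015 joule (4 s.f.). Final answer: 1015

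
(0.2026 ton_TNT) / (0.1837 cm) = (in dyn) 4.614e+16. Check: 1 ton_TNT = 4.184e+09 J, so 0.2026 ton_TNT = 0.2026 * 4.184e+09 = 8.476784e+08 J. 1 cm = 0.01 m, so 0.1837 cm = 0.1837 * 0.01 = 0.001837 m. Combine: 8.476784e+08 J / 0.001837 m = 4.6144714e+11 N. 1 dyn = 1e-05 N, so 4.6144714e+11 N = 4.6144714e+11 / 1e-05 = 4.6144714e+16 dyn ≈ 4.614e+16 dyn (4 s.f.).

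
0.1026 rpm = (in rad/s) 1 rpm = 0.10471976 rad/s, so 0.1026 rpm = 0.1026 * 0.10471976 = 0.010744247 rad/s. Result: 0.010744247 rad/s ≈ 0.01074 rad/s (4 s.f.). Final answer: 0.01074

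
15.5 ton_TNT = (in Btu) 6.147e+07. Check: 1 ton_TNT = 4.184e+09 J, so 15.5 ton_TNT = 15.5 * 4.184e+09 = 6.4852e+10 J. 1 Btu = 1055.0559 J, so 6.4852e+10 J = 6.4852e+10 / 1055.0559 = 61467836 Btu ≈ 6.147e+07 Btu (4 s.f.).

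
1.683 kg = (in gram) 1 gram = 0.001 kg, so 1.683 kg = 1.683 / 0.001 = 1683 gram. Final answer: 1683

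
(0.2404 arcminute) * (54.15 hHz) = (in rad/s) 0.3787. Check: 1 arcminute = 0.00029088821 rad, so 0.2404 arcminute = 0.2404 * 0.00029088821 = 6.9929525e-05 rad. 1 hHz = 100 Hz, so 54.15 hHz = 54.15 * 100 = 5415 Hz. Combine: 6.9929525e-05 rad * 5415 Hz = 0.37866838 rad/s. Result: 0.37866838 rad/s ≈ 0.3787 rad/s (4 s.f.).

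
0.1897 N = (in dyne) 1.897e+04. Check: 1 dyne = 1e-05 N, so 0.1897 N = 0.1897 / 1e-05 = 18970 dyne ≈ 1.897e+04 dyne (4 s.f.).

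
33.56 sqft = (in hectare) 1 sqft = 0.09290304 m^2, so 33.56 sqft = 33.56 * 0.09290304 = 3.117826 m^2. 1 hectare = 10000 m^2, so 3.117826 m^2 = 3.117826 / 10000 = 0.0003117826 hectare ≈ 0.0003118 hectare (4 s.f.). Final answer: 0.0003118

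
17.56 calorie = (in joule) 73.47. Check: 1 calorie = 4.184 J, so 17.56 calorie = 17.56 * 4.184 = 73.47104 J. 73.47104 J = 73.47104 joule ≈ 73.47 joule (4 s.f.).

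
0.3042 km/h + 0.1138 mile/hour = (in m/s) 1 km/h = 0.27777778 m/s, so 0.3042 km/h = 0.3042 * 0.27777778 = 0.0845 m/s. 1 mile/hour = 0.44704 m/s, so 0.1138 mile/hour = 0.1138 * 0.44704 = 0.050873152 m/s. Sum: 0.0845 + 0.050873152 = 0.13537315 m/s. Result: 0.13537315 m/s ≈ 0.1354 m/s (4 s.f.). Final answer: 0.1354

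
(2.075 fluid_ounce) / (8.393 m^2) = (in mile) 1 fluid_ounce = 2.957353e-05 m^3, so 2.075 fluid_ounce = 2.075 * 2.957353e-05 = 6.1365074e-05 m^3. 8.393 m^2 is already in m^2. Combine: 6.1365074e-05 m^3 / 8.393 m^2 = 7.3114588e-06 m. 1 mile = 1609.344 m, so 7.3114588e-06 m = 7.3114588e-06 / 1609.344 = 4.5431299e-09 mile ≈ 4.543e-09 mile (4 s.f.). Final answer: 4.543e-09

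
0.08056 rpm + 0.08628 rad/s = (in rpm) 1 rpm = 0.10471976 rad/s, so 0.08056 rpm = 0.08056 * 0.10471976 = 0.0084362235 rad/s. 0.08628 rad/s is already in rad/s. Sum: 0.0084362235 + 0.08628 = 0.094716223 rad/s. 1 rpm = 0.10471976 rad/s, so 0.094716223 rad/s = 0.094716223 / 0.10471976 = 0.90447331 rpm ≈ 0.9045 rpm (4 s.f.). Final answer: 0.9045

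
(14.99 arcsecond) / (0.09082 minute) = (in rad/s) 1.334e-05. Check: 1 arcsecond = 4.8481368e-06 rad, so 14.99 arcsecond = 14.99 * 4.8481368e-06 = 7.2673571e-05 rad. 1 minute = 60 s, so 0.09082 minute = 0.09082 * 60 = 5.4492 s. Combine: 7.2673571e-05 rad / 5.4492 s = 1.3336558e-05 rad/s. Result: 1.3336558e-05 rad/s ≈ 1.334e-05 rad/s (4 s.f.).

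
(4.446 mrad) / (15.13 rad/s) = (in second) 1 mrad = 0.001 rad, so 4.446 mrad = 4.446 * 0.001 = 0.004446 rad. 15.13 rad/s is already in rad/s. Combine: 0.004446 rad / 15.13 rad/s = 0.00029385327 s. 0.00029385327 s = 0.00029385327 second ≈ 0.0002939 second (4 s.f.). Final answer: 0.0002939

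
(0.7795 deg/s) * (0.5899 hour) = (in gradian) 1 deg/s = 0.017453293 rad/s, so 0.7795 deg/s = 0.7795 * 0.017453293 = 0.013604842 rad/s. 1 hour = 3600 s, so 0.5899 hour = 0.5899 * 3600 = 2123.64 s. Combine: 0.013604842 rad/s * 2123.64 s = 28.891786 rad. 1 gradian = 0.015707963 rad, so 28.891786 rad = 28.891786 / 0.015707963 = 1839.3082 gradian ≈ 1839 gradian (4 s.f.). Final answer: 1839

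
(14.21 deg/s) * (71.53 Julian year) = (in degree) 1 deg/s = 0.017453293 rad/s, so 14.21 deg/s = 14.21 * 0.017453293 = 0.24801129 rad/s. 1 Julian year = 31557600 s, so 71.53 Julian year = 71.53 * 31557600 = 2.2573151e+09 s. Combine: 0.24801129 rad/s * 2.2573151e+09 s = 5.5983963e+08 rad. 1 degree = 0.017453293 rad, so 5.5983963e+08 rad = 5.5983963e+08 / 0.017453293 = 3.2076448e+10 degree ≈ 3.208e+10 degree (4 s.f.). Final answer: 3.208e+10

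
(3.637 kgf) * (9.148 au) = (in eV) 3.047e+32. Check: 1 kgf = 9.80665 N, so 3.637 kgf = 3.637 * 9.80665 = 35.666786 N. 1 au = 1.4959787e+11 m, so 9.148 au = 9.148 * 1.4959787e+11 = 1.3685213e+12 m. Combine: 35.666786 N * 1.3685213e+12 m = 4.8810757e+13 J. 1 eV = 1.6021766e-19 J, so 4.8810757e+13 J = 4.8810757e+13 / 1.6021766e-19 = 3.0465278e+32 eV ≈ 3.047e+32 eV (4 s.f.).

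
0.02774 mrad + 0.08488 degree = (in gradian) 0.09608. Check: 1 mrad = 0.001 rad, so 0.02774 mrad = 0.02774 * 0.001 = 2.774e-05 rad. 1 degree = 0.017453293 rad, so 0.08488 degree = 0.08488 * 0.017453293 = 0.0014814355 rad. Sum: 2.774e-05 + 0.0014814355 = 0.0015091755 rad. 1 gradian = 0.015707963 rad, so 0.0015091755 rad = 0.0015091755 / 0.015707963 = 0.096077094 gradian ≈ 0.09608 gradian (4 s.f.).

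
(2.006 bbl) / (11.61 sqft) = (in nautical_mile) 1 bbl = 0.15898729 m^3, so 2.006 bbl = 2.006 * 0.15898729 = 0.31892851 m^3. 1 sqft = 0.09290304 m^2, so 11.61 sqft = 11.61 * 0.09290304 = 1.0786043 m^2. Combine: 0.31892851 m^3 / 1.0786043 m^2 = 0.2956863 m. 1 nautical_mile = 1852 m, so 0.2956863 m = 0.2956863 / 1852 = 0.00015965783 nautical_mile ≈ 0.0001597 nautical_mile (4 s.f.). Final answer: 0.0001597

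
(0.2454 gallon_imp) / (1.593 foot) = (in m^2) 1 gallon_imp = 0.00454609 m^3, so 0.2454 gallon_imp = 0.2454 * 0.00454609 = 0.0011156105 m^3. 1 foot = 0.3048 m, so 1.593 foot = 1.593 * 0.3048 = 0.4855464 m. Combine: 0.0011156105 m^3 / 0.4855464 m = 0.0022976393 m^2. Result: 0.0022976393 m^2 ≈ 0.002298 m^2 (4 s.f.). Final answer: 0.002298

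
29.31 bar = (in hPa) 2.931e+04. Check: 1 bar = 100000 Pa, so 29.31 bar = 29.31 * 100000 = 2931000 Pa. 1 hPa = 100 Pa, so 2931000 Pa = 2931000 / 100 = 29310 hPa ≈ 2.931e+04 hPa (4 s.f.).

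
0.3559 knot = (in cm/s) 1 knot = 0.51444444 m/s, so 0.3559 knot = 0.3559 * 0.51444444 = 0.18309078 m/s. 1 cm/s = 0.01 m/s, so 0.18309078 m/s = 0.18309078 / 0.01 = 18.309078 cm/s ≈ 18.31 cm/s (4 s.f.). Final answer: 18.31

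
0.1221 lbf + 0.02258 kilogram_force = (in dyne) 1 lbf = 4.4482216 N, so 0.1221 lbf = 0.1221 * 4.4482216 = 0.54312786 N. 1 kilogram_force = 9.80665 N, so 0.02258 kilogram_force = 0.02258 * 9.80665 = 0.22143416 N. Sum: 0.54312786 + 0.22143416 = 0.76456202 N. 1 dyne = 1e-05 N, so 0.76456202 N = 0.76456202 / 1e-05 = 76456.202 dyne ≈ 7.646e+04 dyne (4 s.f.). Final answer: 7.646e+04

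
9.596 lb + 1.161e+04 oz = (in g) 1 lb = 0.45359237 kg, so 9.596 lb = 9.596 * 0.45359237 = 4.3526724 kg. 1 oz = 0.028349523 kg, so 1.161e+04 oz = 1.161e+04 * 0.028349523 = 329.13796 kg. Sum: 4.3526724 + 329.13796 = 333.49064 kg. 1 g = 0.001 kg, so 333.49064 kg = 333.49064 / 0.001 = 333490.64 g ≈ 3.335e+05 g (4 s.f.). Final answer: 3.335e+05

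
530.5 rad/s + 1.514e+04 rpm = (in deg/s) 1.212e+05. Check: 530.5 rad/s is already in rad/s. 1 rpm = 0.10471976 rad/s, so 1.514e+04 rpm = 1.514e+04 * 0.10471976 = 1585.4571 rad/s. Sum: 530.5 + 1585.4571 = 2115.9571 rad/s. 1 deg/s = 0.017453293 rad/s, so 2115.9571 rad/s = 2115.9571 / 0.017453293 = 121235.41 deg/s ≈ 1.212e+05 deg/s (4 s.f.).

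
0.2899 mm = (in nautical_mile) 1.565e-07. Check: 1 mm = 0.001 m, so 0.2899 mm = 0.2899 * 0.001 = 0.0002899 m. 1 nautical_mile = 1852 m, so 0.0002899 m = 0.0002899 / 1852 = 1.5653348e-07 nautical_mile ≈ 1.565e-07 nautical_mile (4 s.f.).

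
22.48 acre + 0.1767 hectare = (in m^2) 1 acre = 4046.8564 m^2, so 22.48 acre = 22.48 * 4046.8564 = 90973.332 m^2. 1 hectare = 10000 m^2, so 0.1767 hectare = 0.1767 * 10000 = 1767 m^2. Sum: 90973.332 + 1767 = 92740.332 m^2. Result: 92740.332 m^2 ≈ 9.274e+04 m^2 (4 s.f.). Final answer: 9.274e+04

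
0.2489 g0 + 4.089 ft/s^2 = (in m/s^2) 3.687. Check: 1 g0 = 9.80665 m/s^2, so 0.2489 g0 = 0.2489 * 9.80665 = 2.4408752 m/s^2. 1 ft/s^2 = 0.3048 m/s^2, so 4.089 ft/s^2 = 4.089 * 0.3048 = 1.2463272 m/s^2. Sum: 2.4408752 + 1.2463272 = 3.6872024 m/s^2. Result: 3.6872024 m/s^2 ≈ 3.687 m/s^2 (4 s.f.).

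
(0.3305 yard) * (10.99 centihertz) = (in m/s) 0.03321. Check: 1 yard = 0.9144 m, so 0.3305 yard = 0.3305 * 0.9144 = 0.3022092 m. 1 centihertz = 0.01 Hz, so 10.99 centihertz = 10.99 * 0.01 = 0.1099 Hz. Combine: 0.3022092 m * 0.1099 Hz = 0.033212791 m/s. Result: 0.033212791 m/s ≈ 0.03321 m/s (4 s.f.).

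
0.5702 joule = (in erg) 5.702e+06. Check: 0.5702 joule = 0.5702 J. 1 erg = 1e-07 J, so 0.5702 J = 0.5702 / 1e-07 = 5702000 erg ≈ 5.702e+06 erg (4 s.f.).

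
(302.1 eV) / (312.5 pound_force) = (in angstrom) 1 eV = 1.6021766e-19 J, so 302.1 eV = 302.1 * 1.6021766e-19 = 4.8401756e-17 J. 1 pound_force = 4.4482216 N, so 312.5 pound_force = 312.5 * 4.4482216 = 1390.0693 N. Combine: 4.8401756e-17 J / 1390.0693 N = 3.4819672e-20 m. 1 angstrom = 1e-10 m, so 3.4819672e-20 m = 3.4819672e-20 / 1e-10 = 3.4819672e-10 angstrom ≈ 3.482e-10 angstrom (4 s.f.). Final answer: 3.482e-10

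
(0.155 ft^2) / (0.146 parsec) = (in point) 1 ft^2 = 0.09290304 m^2, so 0.155 ft^2 = 0.155 * 0.09290304 = 0.014399971 m^2. 1 parsec = 3.0856776e+16 m, so 0.146 parsec = 0.146 * 3.0856776e+16 = 4.5050893e+15 m. Combine: 0.014399971 m^2 / 4.5050893e+15 m = 3.1963787e-18 m. 1 point = 0.00035277778 m, so 3.1963787e-18 m = 3.1963787e-18 / 0.00035277778 = 9.0606009e-15 point ≈ 9.061e-15 point (4 s.f.). Final answer: 9.061e-15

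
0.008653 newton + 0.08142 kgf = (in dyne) 8.071e+04. Check: 0.008653 newton = 0.008653 N. 1 kgf = 9.80665 N, so 0.08142 kgf = 0.08142 * 9.80665 = 0.79845744 N. Sum: 0.008653 + 0.79845744 = 0.80711044 N. 1 dyne = 1e-05 N, so 0.80711044 N = 0.80711044 / 1e-05 = 80711.044 dyne ≈ 8.071e+04 dyne (4 s.f.).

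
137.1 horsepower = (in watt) 1.022e+05. Check: 1 horsepower = 745.69987 W, so 137.1 horsepower = 137.1 * 745.69987 = 102235.45 W. 102235.45 W = 102235.45 watt ≈ 1.022e+05 watt (4 s.f.).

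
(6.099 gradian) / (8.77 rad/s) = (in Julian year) 3.462e-10. Check: 1 gradian = 0.015707963 rad, so 6.099 gradian = 6.099 * 0.015707963 = 0.095802868 rad. 8.77 rad/s is already in rad/s. Combine: 0.095802868 rad / 8.77 rad/s = 0.01092393 s. 1 Julian year = 31557600 s, so 0.01092393 s = 0.01092393 / 31557600 = 3.4615846e-10 Julian year ≈ 3.462e-10 Julian year (4 s.f.).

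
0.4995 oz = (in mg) 1.416e+04. Check: 1 oz = 0.028349523 kg, so 0.4995 oz = 0.4995 * 0.028349523 = 0.014160587 kg. 1 mg = 1e-06 kg, so 0.014160587 kg = 0.014160587 / 1e-06 = 14160.587 mg ≈ 1.416e+04 mg (4 s.f.).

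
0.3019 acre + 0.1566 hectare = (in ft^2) 3.001e+04. Check: 1 acre = 4046.8564 m^2, so 0.3019 acre = 0.3019 * 4046.8564 = 1221.746 m^2. 1 hectare = 10000 m^2, so 0.1566 hectare = 0.1566 * 10000 = 1566 m^2. Sum: 1221.746 + 1566 = 2787.746 m^2. 1 ft^2 = 0.09290304 m^2, so 2787.746 m^2 = 2787.746 / 0.09290304 = 30007.048 ft^2 ≈ 3.001e+04 ft^2 (4 s.f.).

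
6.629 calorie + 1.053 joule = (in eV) 1 calorie = 4.184 J, so 6.629 calorie = 6.629 * 4.184 = 27.735736 J. 1.053 joule = 1.053 J. Sum: 27.735736 + 1.053 = 28.788736 J. 1 eV = 1.6021766e-19 J, so 28.788736 J = 28.788736 / 1.6021766e-19 = 1.7968516e+20 eV ≈ 1.797e+20 eV (4 s.f.). Final answer: 1.797e+20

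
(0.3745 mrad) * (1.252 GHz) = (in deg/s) 1 mrad = 0.001 rad, so 0.3745 mrad = 0.3745 * 0.001 = 0.0003745 rad. 1 GHz = 1e+09 Hz, so 1.252 GHz = 1.252 * 1e+09 = 1.252e+09 Hz. Combine: 0.0003745 rad * 1.252e+09 Hz = 468874 rad/s. 1 deg/s = 0.017453293 rad/s, so 468874 rad/s = 468874 / 0.017453293 = 26864501 deg/s ≈ 2.686e+07 deg/s (4 s.f.). Final answer: 2.686e+07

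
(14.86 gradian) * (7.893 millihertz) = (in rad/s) 1 gradian = 0.015707963 rad, so 14.86 gradian = 14.86 * 0.015707963 = 0.23342033 rad. 1 millihertz = 0.001 Hz, so 7.893 millihertz = 7.893 * 0.001 = 0.007893 Hz. Combine: 0.23342033 rad * 0.007893 Hz = 0.0018423867 rad/s. Result: 0.0018423867 rad/s ≈ 0.001842 rad/s (4 s.f.). Final answer: 0.001842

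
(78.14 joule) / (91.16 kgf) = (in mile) 5.431e-05. Check: 78.14 joule = 78.14 J. 1 kgf = 9.80665 N, so 91.16 kgf = 91.16 * 9.80665 = 893.97421 N. Combine: 78.14 J / 893.97421 N = 0.087407443 m. 1 mile = 1609.344 m, so 0.087407443 m = 0.087407443 / 1609.344 = 5.4312467e-05 mile ≈ 5.431e-05 mile (4 s.f.).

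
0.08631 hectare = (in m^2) 1 hectare = 10000 m^2, so 0.08631 hectare = 0.08631 * 10000 = 863.1 m^2. Result: 863.1 m^2. Final answer: 863.1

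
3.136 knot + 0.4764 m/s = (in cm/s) 209. Check: 1 knot = 0.51444444 m/s, so 3.136 knot = 3.136 * 0.51444444 = 1.6132978 m/s. 0.4764 m/s is already in m/s. Sum: 1.6132978 + 0.4764 = 2.0896978 m/s. 1 cm/s = 0.01 m/s, so 2.0896978 m/s = 2.0896978 / 0.01 = 208.96978 cm/s ≈ 209 cm/s (4 s.f.).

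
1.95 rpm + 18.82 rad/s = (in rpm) 181.7. Check: 1 rpm = 0.10471976 rad/s, so 1.95 rpm = 1.95 * 0.10471976 = 0.20420352 rad/s. 18.82 rad/s is already in rad/s. Sum: 0.20420352 + 18.82 = 19.024204 rad/s. 1 rpm = 0.10471976 rad/s, so 19.024204 rad/s = 19.024204 / 0.10471976 = 181.66776 rpm ≈ 181.7 rpm (4 s.f.).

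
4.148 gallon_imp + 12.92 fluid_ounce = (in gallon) 1 gallon_imp = 0.00454609 m^3, so 4.148 gallon_imp = 4.148 * 0.00454609 = 0.018857181 m^3. 1 fluid_ounce = 2.957353e-05 m^3, so 12.92 fluid_ounce = 12.92 * 2.957353e-05 = 0.00038209 m^3. Sum: 0.018857181 + 0.00038209 = 0.019239271 m^3. 1 gallon = 0.0037854118 m^3, so 0.019239271 m^3 = 0.019239271 / 0.0037854118 = 5.0824778 gallon ≈ 5.082 gallon (4 s.f.). Final answer: 5.082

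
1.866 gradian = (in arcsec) 1 gradian = 0.015707963 rad, so 1.866 gradian = 1.866 * 0.015707963 = 0.029311059 rad. 1 arcsec = 4.8481368e-06 rad, so 0.029311059 rad = 0.029311059 / 4.8481368e-06 = 6045.84 arcsec ≈ 6046 arcsec (4 s.f.). Final answer: 6046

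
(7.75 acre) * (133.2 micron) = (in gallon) 1 acre = 4046.8564 m^2, so 7.75 acre = 7.75 * 4046.8564 = 31363.137 m^2. 1 micron = 1e-06 m, so 133.2 micron = 133.2 * 1e-06 = 0.0001332 m. Combine: 31363.137 m^2 * 0.0001332 m = 4.1775699 m^3. 1 gallon = 0.0037854118 m^3, so 4.1775699 m^3 = 4.1775699 / 0.0037854118 = 1103.5972 gallon ≈ 1104 gallon (4 s.f.). Final answer: 1104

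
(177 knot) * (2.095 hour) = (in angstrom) 6.867e+15. Check: 1 knot = 0.51444444 m/s, so 177 knot = 177 * 0.51444444 = 91.056667 m/s. 1 hour = 3600 s, so 2.095 hour = 2.095 * 3600 = 7542 s. Combine: 91.056667 m/s * 7542 s = 686749.38 m. 1 angstrom = 1e-10 m, so 686749.38 m = 686749.38 / 1e-10 = 6.8674938e+15 angstrom ≈ 6.867e+15 angstrom (4 s.f.).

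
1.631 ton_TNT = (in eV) 1 ton_TNT = 4.184e+09 J, so 1.631 ton_TNT = 1.631 * 4.184e+09 = 6.824104e+09 J. 1 eV = 1.6021766e-19 J, so 6.824104e+09 J = 6.824104e+09 / 1.6021766e-19 = 4.2592707e+28 eV ≈ 4.259e+28 eV (4 s.f.). Final answer: 4.259e+28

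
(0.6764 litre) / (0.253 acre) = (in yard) 1 litre = 0.001 m^3, so 0.6764 litre = 0.6764 * 0.001 = 0.0006764 m^3. 1 acre = 4046.8564 m^2, so 0.253 acre = 0.253 * 4046.8564 = 1023.8547 m^2. Combine: 0.0006764 m^3 / 1023.8547 m^2 = 6.6064063e-07 m. 1 yard = 0.9144 m, so 6.6064063e-07 m = 6.6064063e-07 / 0.9144 = 7.2248538e-07 yard ≈ 7.225e-07 yard (4 s.f.). Final answer: 7.225e-07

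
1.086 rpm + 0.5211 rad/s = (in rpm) 1 rpm = 0.10471976 rad/s, so 1.086 rpm = 1.086 * 0.10471976 = 0.11372565 rad/s. 0.5211 rad/s is already in rad/s. Sum: 0.11372565 + 0.5211 = 0.63482565 rad/s. 1 rpm = 0.10471976 rad/s, so 0.63482565 rad/s = 0.63482565 / 0.10471976 = 6.0621385 rpm ≈ 6.062 rpm (4 s.f.). Final answer: 6.062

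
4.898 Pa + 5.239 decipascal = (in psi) 4.898 Pa is already in Pa. 1 decipascal = 0.1 Pa, so 5.239 decipascal = 5.239 * 0.1 = 0.5239 Pa. Sum: 4.898 + 0.5239 = 5.4219 Pa. 1 psi = 6894.7573 Pa, so 5.4219 Pa = 5.4219 / 6894.7573 = 0.00078638011 psi ≈ 0.0007864 psi (4 s.f.). Final answer: 0.0007864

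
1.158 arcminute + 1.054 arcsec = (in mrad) 1 arcminute = 0.00029088821 rad, so 1.158 arcminute = 1.158 * 0.00029088821 = 0.00033684855 rad. 1 arcsec = 4.8481368e-06 rad, so 1.054 arcsec = 1.054 * 4.8481368e-06 = 5.1099362e-06 rad. Sum: 0.00033684855 + 5.1099362e-06 = 0.00034195848 rad. 1 mrad = 0.001 rad, so 0.00034195848 rad = 0.00034195848 / 0.001 = 0.34195848 mrad ≈ 0.342 mrad (4 s.f.). Final answer: 0.342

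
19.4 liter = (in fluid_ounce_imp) 1 liter = 0.001 m^3, so 19.4 liter = 19.4 * 0.001 = 0.0194 m^3. 1 fluid_ounce_imp = 2.8413063e-05 m^3, so 0.0194 m^3 = 0.0194 / 2.8413063e-05 = 682.78455 fluid_ounce_imp ≈ 682.8 fluid_ounce_imp (4 s.f.). Final answer: 682.8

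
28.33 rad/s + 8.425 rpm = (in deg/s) 28.33 rad/s is already in rad/s. 1 rpm = 0.10471976 rad/s, so 8.425 rpm = 8.425 * 0.10471976 = 0.88226394 rad/s. Sum: 28.33 + 0.88226394 = 29.212264 rad/s. 1 deg/s = 0.017453293 rad/s, so 29.212264 rad/s = 29.212264 / 0.017453293 = 1673.7394 deg/s ≈ 1674 deg/s (4 s.f.). Final answer: 1674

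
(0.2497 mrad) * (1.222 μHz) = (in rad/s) 3.051e-10. Check: 1 mrad = 0.001 rad, so 0.2497 mrad = 0.2497 * 0.001 = 0.0002497 rad. 1 μHz = 1e-06 Hz, so 1.222 μHz = 1.222 * 1e-06 = 1.222e-06 Hz. Combine: 0.0002497 rad * 1.222e-06 Hz = 3.051334e-10 rad/s. Result: 3.051334e-10 rad/s ≈ 3.051e-10 rad/s (4 s.f.).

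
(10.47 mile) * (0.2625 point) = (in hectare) 1 mile = 1609.344 m, so 10.47 mile = 10.47 * 1609.344 = 16849.832 m. 1 point = 0.00035277778 m, so 0.2625 point = 0.2625 * 0.00035277778 = 9.2604167e-05 m. Combine: 16849.832 m * 9.2604167e-05 m = 1.5603646 m^2. 1 hectare = 10000 m^2, so 1.5603646 m^2 = 1.5603646 / 10000 = 0.00015603646 hectare ≈ 0.000156 hectare (4 s.f.). Final answer: 0.000156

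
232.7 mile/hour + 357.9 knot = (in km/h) 1 mile/hour = 0.44704 m/s, so 232.7 mile/hour = 232.7 * 0.44704 = 104.02621 m/s. 1 knot = 0.51444444 m/s, so 357.9 knot = 357.9 * 0.51444444 = 184.11967 m/s. Sum: 104.02621 + 184.11967 = 288.14587 m/s. 1 km/h = 0.27777778 m/s, so 288.14587 m/s = 288.14587 / 0.27777778 = 1037.3251 km/h ≈ 1037 km/h (4 s.f.). Final answer: 1037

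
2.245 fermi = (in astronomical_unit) 1.501e-26. Check: 1 fermi = 1e-15 m, so 2.245 fermi = 2.245 * 1e-15 = 2.245e-15 m. 1 astronomical_unit = 1.4959787e+11 m, so 2.245e-15 m = 2.245e-15 / 1.4959787e+11 = 1.5006898e-26 astronomical_unit ≈ 1.501e-26 astronomical_unit (4 s.f.).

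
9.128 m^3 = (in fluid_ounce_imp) 1 fluid_ounce_imp = 2.8413063e-05 m^3, so 9.128 m^3 = 9.128 / 2.8413063e-05 = 321260.69 fluid_ounce_imp ≈ 3.213e+05 fluid_ounce_imp (4 s.f.). Final answer: 3.213e+05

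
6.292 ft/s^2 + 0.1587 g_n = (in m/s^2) 1 ft/s^2 = 0.3048 m/s^2, so 6.292 ft/s^2 = 6.292 * 0.3048 = 1.9178016 m/s^2. 1 g_n = 9.80665 m/s^2, so 0.1587 g_n = 0.1587 * 9.80665 = 1.5563154 m/s^2. Sum: 1.9178016 + 1.5563154 = 3.474117 m/s^2. Result: 3.474117 m/s^2 ≈ 3.474 m/s^2 (4 s.f.). Final answer: 3.474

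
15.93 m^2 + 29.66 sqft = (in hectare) 0.001869. Check: 15.93 m^2 is already in m^2. 1 sqft = 0.09290304 m^2, so 29.66 sqft = 29.66 * 0.09290304 = 2.7555042 m^2. Sum: 15.93 + 2.7555042 = 18.685504 m^2. 1 hectare = 10000 m^2, so 18.685504 m^2 = 18.685504 / 10000 = 0.0018685504 hectare ≈ 0.001869 hectare (4 s.f.).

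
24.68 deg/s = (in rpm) 4.113. Check: 1 deg/s = 0.017453293 rad/s, so 24.68 deg/s = 24.68 * 0.017453293 = 0.43074726 rad/s. 1 rpm = 0.10471976 rad/s, so 0.43074726 rad/s = 0.43074726 / 0.10471976 = 4.1133333 rpm ≈ 4.113 rpm (4 s.f.).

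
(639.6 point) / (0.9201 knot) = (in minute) 1 point = 0.00035277778 m, so 639.6 point = 639.6 * 0.00035277778 = 0.22563667 m. 1 knot = 0.51444444 m/s, so 0.9201 knot = 0.9201 * 0.51444444 = 0.47334033 m/s. Combine: 0.22563667 m / 0.47334033 m/s = 0.47669013 s. 1 minute = 60 s, so 0.47669013 s = 0.47669013 / 60 = 0.0079448356 minute ≈ 0.007945 minute (4 s.f.). Final answer: 0.007945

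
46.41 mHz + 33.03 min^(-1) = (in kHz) 1 mHz = 0.001 Hz, so 46.41 mHz = 46.41 * 0.001 = 0.04641 Hz. 1 min^(-1) = 0.016666667 Hz, so 33.03 min^(-1) = 33.03 * 0.016666667 = 0.5505 Hz. Sum: 0.04641 + 0.5505 = 0.59691 Hz. 1 kHz = 1000 Hz, so 0.59691 Hz = 0.59691 / 1000 = 0.00059691 kHz ≈ 0.0005969 kHz (4 s.f.). Final answer: 0.0005969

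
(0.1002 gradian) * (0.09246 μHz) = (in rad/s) 1.455e-10. Check: 1 gradian = 0.015707963 rad, so 0.1002 gradian = 0.1002 * 0.015707963 = 0.0015739379 rad. 1 μHz = 1e-06 Hz, so 0.09246 μHz = 0.09246 * 1e-06 = 9.246e-08 Hz. Combine: 0.0015739379 rad * 9.246e-08 Hz = 1.455263e-10 rad/s. Result: 1.455263e-10 rad/s ≈ 1.455e-10 rad/s (4 s.f.).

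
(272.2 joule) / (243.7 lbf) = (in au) 272.2 joule = 272.2 J. 1 lbf = 4.4482216 N, so 243.7 lbf = 243.7 * 4.4482216 = 1084.0316 N. Combine: 272.2 J / 1084.0316 N = 0.25109969 m. 1 au = 1.4959787e+11 m, so 0.25109969 m = 0.25109969 / 1.4959787e+11 = 1.6784978e-12 au ≈ 1.678e-12 au (4 s.f.). Final answer: 1.678e-12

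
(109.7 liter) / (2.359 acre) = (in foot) 3.77e-05. Check: 1 liter = 0.001 m^3, so 109.7 liter = 109.7 * 0.001 = 0.1097 m^3. 1 acre = 4046.8564 m^2, so 2.359 acre = 2.359 * 4046.8564 = 9546.5343 m^2. Combine: 0.1097 m^3 / 9546.5343 m^2 = 1.1491081e-05 m. 1 foot = 0.3048 m, so 1.1491081e-05 m = 1.1491081e-05 / 0.3048 = 3.7700397e-05 foot ≈ 3.77e-05 foot (4 s.f.).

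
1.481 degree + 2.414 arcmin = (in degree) 1.521. Check: 1 degree = 0.017453293 rad, so 1.481 degree = 1.481 * 0.017453293 = 0.025848326 rad. 1 arcmin = 0.00029088821 rad, so 2.414 arcmin = 2.414 * 0.00029088821 = 0.00070220414 rad. Sum: 0.025848326 + 0.00070220414 = 0.02655053 rad. 1 degree = 0.017453293 rad, so 0.02655053 rad = 0.02655053 / 0.017453293 = 1.5212333 degree ≈ 1.521 degree (4 s.f.).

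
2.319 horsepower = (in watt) 1729. Check: 1 horsepower = 745.69987 W, so 2.319 horsepower = 2.319 * 745.69987 = 1729.278 W. 1729.278 W = 1729.278 watt ≈ 1729 watt (4 s.f.).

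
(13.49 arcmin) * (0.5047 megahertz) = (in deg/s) 1.135e+05. Check: 1 arcmin = 0.00029088821 rad, so 13.49 arcmin = 13.49 * 0.00029088821 = 0.0039240819 rad. 1 megahertz = 1000000 Hz, so 0.5047 megahertz = 0.5047 * 1000000 = 504700 Hz. Combine: 0.0039240819 rad * 504700 Hz = 1980.4842 rad/s. 1 deg/s = 0.017453293 rad/s, so 1980.4842 rad/s = 1980.4842 / 0.017453293 = 113473.38 deg/s ≈ 1.135e+05 deg/s (4 s.f.).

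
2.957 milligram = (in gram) 0.002957. Check: 1 milligram = 1e-06 kg, so 2.957 milligram = 2.957 * 1e-06 = 2.957e-06 kg. 1 gram = 0.001 kg, so 2.957e-06 kg = 2.957e-06 / 0.001 = 0.002957 gram.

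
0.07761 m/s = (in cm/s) 1 cm/s = 0.01 m/s, so 0.07761 m/s = 0.07761 / 0.01 = 7.761 cm/s. Final answer: 7.761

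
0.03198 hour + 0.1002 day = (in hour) 2.437. Check: 1 hour = 3600 s, so 0.03198 hour = 0.03198 * 3600 = 115.128 s. 1 day = 86400 s, so 0.1002 day = 0.1002 * 86400 = 8657.28 s. Sum: 115.128 + 8657.28 = 8772.408 s. 1 hour = 3600 s, so 8772.408 s = 8772.408 / 3600 = 2.43678 hour ≈ 2.437 hour (4 s.f.).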